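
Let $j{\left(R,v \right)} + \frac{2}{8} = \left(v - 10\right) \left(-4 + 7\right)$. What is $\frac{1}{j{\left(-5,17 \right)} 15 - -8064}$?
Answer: $\frac{4}{33501} \approx 0.0001194$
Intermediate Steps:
$j{\left(R,v \right)} = - \frac{121}{4} + 3 v$ ($j{\left(R,v \right)} = - \frac{1}{4} + \left(v - 10\right) \left(-4 + 7\right) = - \frac{1}{4} + \left(-10 + v\right) 3 = - \frac{1}{4} + \left(-30 + 3 v\right) = - \frac{121}{4} + 3 v$)
$\frac{1}{j{\left(-5,17 \right)} 15 - -8064} = \frac{1}{\left(- \frac{121}{4} + 3 \cdot 17\right) 15 - -8064} = \frac{1}{\left(- \frac{121}{4} + 51\right) 15 + 8064} = \frac{1}{\frac{83}{4} \cdot 15 + 8064} = \frac{1}{\frac{1245}{4} + 8064} = \frac{1}{\frac{33501}{4}} = \frac{4}{33501}$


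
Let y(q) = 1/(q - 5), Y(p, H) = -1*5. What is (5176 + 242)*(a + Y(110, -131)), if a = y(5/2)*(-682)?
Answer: 7254702/5 ≈ 1.4509e+6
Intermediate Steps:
Y(p, H) = -5
y(q) = 1/(-5 + q)
a = 1364/5 (a = -682/(-5 + 5/2) = -682/(-5/2) = -⅖*(-682) = 1364/5 ≈ 272.80)
(5176 + 242)*(a + Y(110, -131)) = (5176 + 242)*(1364/5 - 5) = 5418*(1339/5) = 7254702/5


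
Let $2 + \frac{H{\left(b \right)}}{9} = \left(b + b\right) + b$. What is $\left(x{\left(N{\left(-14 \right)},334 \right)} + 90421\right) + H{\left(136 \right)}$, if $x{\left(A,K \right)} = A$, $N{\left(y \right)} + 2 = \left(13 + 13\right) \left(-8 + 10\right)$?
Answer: $94125$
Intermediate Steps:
$N{\left(y \right)} = 50$ ($N{\left(y \right)} = -2 + \left(13 + 13\right) \left(-8 + 10\right) = -2 + 26 \cdot 2 = -2 + 52 = 50$)
$H{\left(b \right)} = -18 + 27 b$ ($H{\left(b \right)} = -18 + 9 \left(\left(b + b\right) + b\right) = -18 + 9 \left(2 b + b\right) = -18 + 9 \cdot 3 b = -18 + 27 b$)
$\left(x{\left(N{\left(-14 \right)},334 \right)} + 90421\right) + H{\left(136 \right)} = \left(50 + 90421\right) + \left(-18 + 27 \cdot 136\right) = 90471 + \left(-18 + 3672\right) = 90471 + 3654 = 94125$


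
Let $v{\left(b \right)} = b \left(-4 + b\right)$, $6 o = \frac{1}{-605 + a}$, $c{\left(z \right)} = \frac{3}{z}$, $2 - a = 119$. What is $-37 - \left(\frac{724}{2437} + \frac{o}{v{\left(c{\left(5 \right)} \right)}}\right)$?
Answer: $- \frac{20081233201}{538411284} \approx -37.297$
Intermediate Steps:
$a = -117$ ($a = 2 - 119 = -117$)
$o = - \frac{1}{4332}$ ($o = \frac{1}{6 \left(-605 - 117\right)} = \frac{1}{6 \left(-722\right)} = \frac{1}{6} \left(- \frac{1}{722}\right) = - \frac{1}{4332} \approx -0.00023084$)
$-37 - \left(\frac{724}{2437} + \frac{o}{v{\left(c{\left(5 \right)} \right)}}\right) = -37 - \left(\frac{724}{2437} - \frac{1}{4332 \cdot \frac{3}{5} \left(-4 + \frac{3}{5}\right)}\right) = -37 - \left(724 \cdot \frac{1}{2437} - \frac{1}{4332 \cdot 3 \cdot \frac{1}{5} \left(-4 + 3 \cdot \frac{1}{5}\right)}\right) = -37 - \left(\frac{724}{2437} - \frac{1}{4332 \frac{3 \left(-4 + \frac{3}{5}\right)}{5}}\right) = -37 - \left(\frac{724}{2437} - \frac{1}{4332 \cdot \frac{3}{5} \left(- \frac{17}{5}\right)}\right) = -37 - \left(\frac{724}{2437} - \frac{1}{4332 \left(- \frac{51}{25}\right)}\right) = -37 - \left(\frac{724}{2437} - - \frac{25}{220932}\right) = -37 - \left(\frac{724}{2437} + \frac{25}{220932}\right) = -37 - \frac{160015693}{538411284} = - \frac{20081233201}{538411284}$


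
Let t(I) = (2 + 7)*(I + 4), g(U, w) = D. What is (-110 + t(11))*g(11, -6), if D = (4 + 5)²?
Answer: 2025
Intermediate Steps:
D = 81 (D = 9² = 81)
g(U, w) = 81
t(I) = 36 + 9*I (t(I) = 9*(4 + I) = 36 + 9*I)
(-110 + t(11))*g(11, -6) = (-110 + (36 + 9*11))*81 = (-110 + (36 + 99))*81 = (-110 + 135)*81 = 25*81 = 2025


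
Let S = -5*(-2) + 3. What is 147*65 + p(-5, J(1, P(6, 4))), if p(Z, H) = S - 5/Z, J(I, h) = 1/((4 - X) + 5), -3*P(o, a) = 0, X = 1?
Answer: 9569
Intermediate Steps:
P(o, a) = 0 (P(o, a) = -⅓*0 = 0)
S = 13 (S = 10 + 3 = 13)
J(I, h) = ⅛ (J(I, h) = 1/((4 - 1*1) + 5) = 1/((4 - 1) + 5) = 1/(3 + 5) = 1/8 = ⅛)
p(Z, H) = 13 - 5/Z
147*65 + p(-5, J(1, P(6, 4))) = 147*65 + (13 - 5/(-5)) = 9555 + (13 - 5*(-⅕)) = 9555 + (13 + 1) = 9555 + 14 = 9569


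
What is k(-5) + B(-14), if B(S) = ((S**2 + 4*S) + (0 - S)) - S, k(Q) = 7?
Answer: 175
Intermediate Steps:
B(S) = S**2 + 2*S (B(S) = ((S**2 + 4*S) - S) - S = (S**2 + 3*S) - S = S**2 + 2*S)
k(-5) + B(-14) = 7 - 14*(2 - 14) = 7 - 14*(-12) = 7 + 168 = 175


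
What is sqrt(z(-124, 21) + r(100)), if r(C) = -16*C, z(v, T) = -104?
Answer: 2*I*sqrt(426) ≈ 41.28*I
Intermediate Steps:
sqrt(z(-124, 21) + r(100)) = sqrt(-104 - 16*100) = sqrt(-104 - 1600) = sqrt(-1704) = 2*I*sqrt(426)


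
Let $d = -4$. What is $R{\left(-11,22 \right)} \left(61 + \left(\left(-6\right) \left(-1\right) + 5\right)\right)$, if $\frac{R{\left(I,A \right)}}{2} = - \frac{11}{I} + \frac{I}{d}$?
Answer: $540$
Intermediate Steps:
$R{\left(I,A \right)} = - \frac{22}{I} - \frac{I}{2}$ ($R{\left(I,A \right)} = 2 \left(- \frac{11}{I} + \frac{I}{-4}\right) = 2 \left(- \frac{11}{I} + I \left(- \frac{1}{4}\right)\right) = 2 \left(- \frac{11}{I} - \frac{I}{4}\right) = - \frac{22}{I} - \frac{I}{2}$)
$R{\left(-11,22 \right)} \left(61 + \left(\left(-6\right) \left(-1\right) + 5\right)\right) = \left(- \frac{22}{-11} - - \frac{11}{2}\right) \left(61 + \left(\left(-6\right) \left(-1\right) + 5\right)\right) = \left(\left(-22\right) \left(- \frac{1}{11}\right) + \frac{11}{2}\right) \left(61 + \left(6 + 5\right)\right) = \left(2 + \frac{11}{2}\right) \left(61 + 11\right) = \frac{15}{2} \cdot 72 = 540$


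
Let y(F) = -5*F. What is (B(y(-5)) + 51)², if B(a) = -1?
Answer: 2500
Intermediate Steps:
(B(y(-5)) + 51)² = (-1 + 51)² = 50² = 2500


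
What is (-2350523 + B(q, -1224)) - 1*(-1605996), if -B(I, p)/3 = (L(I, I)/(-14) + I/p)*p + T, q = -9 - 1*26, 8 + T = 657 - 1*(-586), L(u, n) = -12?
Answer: -5214857/7 ≈ -7.4498e+5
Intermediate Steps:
T = 1235 (T = -8 + (657 - 1*(-586)) = -8 + (657 + 586) = -8 + 1243 = 1235)
q = -35 (q = -9 - 26 = -35)
B(I, p) = -3705 - 3*p*(6/7 + I/p) (B(I, p) = -3*((-12/(-14) + I/p)*p + 1235) = -3*((-12*(-1/14) + I/p)*p + 1235) = -3*((6/7 + I/p)*p + 1235) = -3*(p*(6/7 + I/p) + 1235) = -3*(1235 + p*(6/7 + I/p)) = -3705 - 3*p*(6/7 + I/p))
(-2350523 + B(q, -1224)) - 1*(-1605996) = (-2350523 + (-3705 - 3*(-35) - 18/7*(-1224))) - 1*(-1605996) = (-2350523 + (-3705 + 105 + 22032/7)) + 1605996 = (-2350523 - 3168/7) + 1605996 = -16456829/7 + 1605996 = -5214857/7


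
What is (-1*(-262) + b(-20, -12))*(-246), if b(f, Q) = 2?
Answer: -64944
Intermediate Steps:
(-1*(-262) + b(-20, -12))*(-246) = (-1*(-262) + 2)*(-246) = (262 + 2)*(-246) = 264*(-246) = -64944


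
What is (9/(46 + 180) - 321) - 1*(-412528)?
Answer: 93158791/226 ≈ 4.1221e+5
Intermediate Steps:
(9/(46 + 180) - 321) - 1*(-412528) = (9/226 - 321) + 412528 = -72537/226 + 412528 = 93158791/226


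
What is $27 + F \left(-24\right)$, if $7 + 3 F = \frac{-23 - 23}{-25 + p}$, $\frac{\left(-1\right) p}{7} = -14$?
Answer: $\frac{6427}{73} \approx 88.041$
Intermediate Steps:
$p = 98$ ($p = \left(-7\right) \left(-14\right) = 98$)
$F = - \frac{557}{219}$ ($F = - \frac{7}{3} + \frac{\left(-23 - 23\right) \frac{1}{-25 + 98}}{3} = - \frac{7}{3} + \frac{\left(-46\right) \frac{1}{73}}{3} = - \frac{7}{3} + \frac{1}{3} \left(- \frac{46}{73}\right) = - \frac{7}{3} - \frac{46}{219} = - \frac{557}{219} \approx -2.5434$)
$27 + F \left(-24\right) = 27 - - \frac{4456}{73} = 27 + \frac{4456}{73} = \frac{6427}{73}$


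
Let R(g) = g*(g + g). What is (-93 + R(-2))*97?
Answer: -8245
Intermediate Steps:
R(g) = 2*g² (R(g) = g*(2*g) = 2*g²)
(-93 + R(-2))*97 = (-93 + 2*(-2)²)*97 = (-93 + 2*4)*97 = (-93 + 8)*97 = -85*97 = -8245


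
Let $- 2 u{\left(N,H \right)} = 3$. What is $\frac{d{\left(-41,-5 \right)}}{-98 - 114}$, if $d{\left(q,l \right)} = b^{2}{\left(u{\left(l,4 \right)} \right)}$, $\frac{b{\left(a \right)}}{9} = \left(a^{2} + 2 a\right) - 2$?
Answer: $- \frac{9801}{3392} \approx -2.8894$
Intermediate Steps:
$u{\left(N,H \right)} = - \frac{3}{2}$ ($u{\left(N,H \right)} = \left(- \frac{1}{2}\right) 3 = - \frac{3}{2}$)
$b{\left(a \right)} = -18 + 9 a^{2} + 18 a$ ($b{\left(a \right)} = 9 \left(\left(a^{2} + 2 a\right) - 2\right) = 9 \left(-2 + a^{2} + 2 a\right) = -18 + 9 a^{2} + 18 a$)
$d{\left(q,l \right)} = \frac{9801}{16}$ ($d{\left(q,l \right)} = \left(-18 + 9 \left(- \frac{3}{2}\right)^{2} + 18 \left(- \frac{3}{2}\right)\right)^{2} = \left(-18 + 9 \cdot \frac{9}{4} - 27\right)^{2} = \left(-18 + \frac{81}{4} - 27\right)^{2} = \left(- \frac{99}{4}\right)^{2} = \frac{9801}{16}$)
$\frac{d{\left(-41,-5 \right)}}{-98 - 114} = \frac{9801}{16 \left(-98 - 114\right)} = \frac{9801}{16 \left(-212\right)} = \frac{9801}{16} \left(- \frac{1}{212}\right) = - \frac{9801}{3392}$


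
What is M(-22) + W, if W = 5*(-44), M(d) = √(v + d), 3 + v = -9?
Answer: -220 + I*√34 ≈ -220.0 + 5.831*I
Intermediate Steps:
v = -12 (v = -3 - 9 = -12)
M(d) = √(-12 + d)
W = -220
M(-22) + W = √(-12 - 22) - 220 = √(-34) - 220 = I*√34 - 220 = -220 + I*√34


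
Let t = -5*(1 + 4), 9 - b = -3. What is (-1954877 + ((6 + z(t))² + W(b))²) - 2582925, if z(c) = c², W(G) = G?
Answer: 158537200127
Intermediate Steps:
b = 12 (b = 9 - 1*(-3) = 9 + 3 = 12)
t = -25 (t = -5*5 = -25)
(-1954877 + ((6 + z(t))² + W(b))²) - 2582925 = (-1954877 + ((6 + (-25)²)² + 12)²) - 2582925 = (-1954877 + ((6 + 625)² + 12)²) - 2582925 = (-1954877 + (631² + 12)²) - 2582925 = (-1954877 + (398161 + 12)²) - 2582925 = (-1954877 + 398173²) - 2582925 = (-1954877 + 158541737929) - 2582925 = 158539783052 - 2582925 = 158537200127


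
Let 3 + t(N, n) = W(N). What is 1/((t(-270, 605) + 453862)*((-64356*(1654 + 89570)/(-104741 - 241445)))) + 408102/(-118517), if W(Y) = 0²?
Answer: -77671160427271206545/22556500386438272688 ≈ -3.4434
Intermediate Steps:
W(Y) = 0
t(N, n) = -3 (t(N, n) = -3 + 0 = -3)
1/((t(-270, 605) + 453862)*((-64356*(1654 + 89570)/(-104741 - 241445)))) + 408102/(-118517) = 1/((-3 + 453862)*((-64356*(1654 + 89570)/(-104741 - 241445)))) + 408102/(-118517) = 1/(453859*((-64356/((-346186/91224))))) + 408102*(-1/118517) = 1/(453859*((-64356/((-346186*1/91224))))) - 408102/118517 = 1/(453859*((-64356/(-173093/45612)))) - 408102/118517 = 1/(453859*((-64356*(-45612/173093)))) - 408102/118517 = 1/(453859*(2935405872/173093)) - 408102/118517 = (1/453859)*(173093/2935405872) - 408102/118517 = 173093/1332260373660048 - 408102/118517 = -77671160427271206545/22556500386438272688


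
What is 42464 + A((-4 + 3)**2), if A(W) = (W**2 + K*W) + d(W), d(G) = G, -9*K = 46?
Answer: 382148/9 ≈ 42461.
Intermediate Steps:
K = -46/9 (K = -1/9*46 = -46/9 ≈ -5.1111)
A(W) = W**2 - 37*W/9 (A(W) = (W**2 - 46*W/9) + W = W**2 - 37*W/9)
42464 + A((-4 + 3)**2) = 42464 + (-4 + 3)**2*(-37 + 9*(-4 + 3)**2)/9 = 42464 + (1/9)*(-1)**2*(-37 + 9*(-1)**2) = 42464 + (1/9)*1*(-37 + 9*1) = 42464 + (1/9)*1*(-37 + 9) = 42464 + (1/9)*1*(-28) = 42464 - 28/9 = 382148/9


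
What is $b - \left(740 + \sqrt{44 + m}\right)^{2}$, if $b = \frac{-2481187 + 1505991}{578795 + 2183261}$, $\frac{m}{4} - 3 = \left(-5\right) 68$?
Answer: $- \frac{377225279943}{690514} - 2960 i \sqrt{326} \approx -5.463 \cdot 10^{5} - 53444.0 i$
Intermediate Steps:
$m = -1348$ ($m = 12 + 4 \left(\left(-5\right) 68\right) = 12 + 4 \left(-340\right) = 12 - 1360 = -1348$)
$b = - \frac{243799}{690514}$ ($b = - \frac{975196}{2762056} = \left(-975196\right) \frac{1}{2762056} = - \frac{243799}{690514} \approx -0.35307$)
$b - \left(740 + \sqrt{44 + m}\right)^{2} = - \frac{243799}{690514} - \left(740 + \sqrt{44 - 1348}\right)^{2} = - \frac{243799}{690514} - \left(740 + \sqrt{-1304}\right)^{2} = - \frac{243799}{690514} - \left(740 + 2 i \sqrt{326}\right)^{2}$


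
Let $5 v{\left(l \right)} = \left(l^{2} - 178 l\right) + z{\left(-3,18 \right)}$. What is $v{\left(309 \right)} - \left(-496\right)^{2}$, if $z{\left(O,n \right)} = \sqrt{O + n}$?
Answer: $- \frac{1189601}{5} + \frac{\sqrt{15}}{5} \approx -2.3792 \cdot 10^{5}$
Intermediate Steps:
$v{\left(l \right)} = - \frac{178 l}{5} + \frac{\sqrt{15}}{5} + \frac{l^{2}}{5}$ ($v{\left(l \right)} = \frac{\left(l^{2} - 178 l\right) + \sqrt{-3 + 18}}{5} = \frac{\left(l^{2} - 178 l\right) + \sqrt{15}}{5} = \frac{\sqrt{15} + l^{2} - 178 l}{5} = - \frac{178 l}{5} + \frac{\sqrt{15}}{5} + \frac{l^{2}}{5}$)
$v{\left(309 \right)} - \left(-496\right)^{2} = \left(\left(- \frac{178}{5}\right) 309 + \frac{\sqrt{15}}{5} + \frac{309^{2}}{5}\right) - \left(-496\right)^{2} = \left(- \frac{55002}{5} + \frac{\sqrt{15}}{5} + \frac{1}{5} \cdot 95481\right) - 246016 = \left(- \frac{55002}{5} + \frac{\sqrt{15}}{5} + \frac{95481}{5}\right) - 246016 = \left(\frac{40479}{5} + \frac{\sqrt{15}}{5}\right) - 246016 = - \frac{1189601}{5} + \frac{\sqrt{15}}{5}$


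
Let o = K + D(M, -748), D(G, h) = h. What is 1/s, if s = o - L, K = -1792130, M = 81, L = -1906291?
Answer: 1/113413 ≈ 8.8173e-6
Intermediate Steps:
o = -1792878 (o = -1792130 - 748 = -1792878)
s = 113413 (s = -1792878 - 1*(-1906291) = -1792878 + 1906291 = 113413)
1/s = 1/113413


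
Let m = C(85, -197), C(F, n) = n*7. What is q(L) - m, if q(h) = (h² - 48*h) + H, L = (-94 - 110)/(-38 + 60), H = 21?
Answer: 233660/121 ≈ 1931.1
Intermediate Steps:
C(F, n) = 7*n
m = -1379 (m = 7*(-197) = -1379)
L = -102/11 (L = -204/22 = -204*1/22 = -102/11 ≈ -9.2727)
q(h) = 21 + h² - 48*h (q(h) = (h² - 48*h) + 21 = 21 + h² - 48*h)
q(L) - m = (21 + (-102/11)² - 48*(-102/11)) - 1*(-1379) = (21 + 10404/121 + 4896/11) + 1379 = 66801/121 + 1379 = 233660/121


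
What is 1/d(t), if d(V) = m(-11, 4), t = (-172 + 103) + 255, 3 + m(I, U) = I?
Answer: -1/14 ≈ -0.071429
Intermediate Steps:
m(I, U) = -3 + I
t = 186 (t = -69 + 255 = 186)
d(V) = -14 (d(V) = -3 - 11 = -14)
1/d(t) = 1/(-14) = -1/14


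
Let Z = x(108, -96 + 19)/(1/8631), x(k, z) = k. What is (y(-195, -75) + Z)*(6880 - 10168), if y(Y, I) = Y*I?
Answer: -3112989624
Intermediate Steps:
y(Y, I) = I*Y
Z = 932148 (Z = 108/(1/8631) = 108*8631 = 932148)
(y(-195, -75) + Z)*(6880 - 10168) = (-75*(-195) + 932148)*(6880 - 10168) = (14625 + 932148)*(-3288) = 946773*(-3288) = -3112989624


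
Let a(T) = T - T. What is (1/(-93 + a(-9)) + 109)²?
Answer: 102738496/8649 ≈ 11879.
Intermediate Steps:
a(T) = 0
(1/(-93 + a(-9)) + 109)² = (1/(-93 + 0) + 109)² = (1/(-93) + 109)² = (-1/93 + 109)² = (10136/93)² = 102738496/8649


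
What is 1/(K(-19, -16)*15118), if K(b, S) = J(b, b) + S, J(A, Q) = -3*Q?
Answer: 1/619838 ≈ 1.6133e-6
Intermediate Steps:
K(b, S) = S - 3*b (K(b, S) = -3*b + S = S - 3*b)
1/(K(-19, -16)*15118) = 1/((-16 - 3*(-19))*15118) = 1/((-16 + 57)*15118) = 1/(41*15118) = 1/619838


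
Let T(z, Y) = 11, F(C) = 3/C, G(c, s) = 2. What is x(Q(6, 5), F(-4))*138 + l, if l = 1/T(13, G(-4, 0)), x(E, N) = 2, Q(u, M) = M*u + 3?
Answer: 3037/11 ≈ 276.09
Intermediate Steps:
Q(u, M) = 3 + M*u
l = 1/11 ≈ 0.090909
x(Q(6, 5), F(-4))*138 + l = 2*138 + 1/11 = 276 + 1/11 = 3037/11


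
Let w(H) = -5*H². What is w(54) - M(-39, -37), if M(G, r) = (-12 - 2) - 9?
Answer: -14557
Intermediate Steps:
M(G, r) = -23 (M(G, r) = -14 - 9 = -23)
w(54) - M(-39, -37) = -5*54² - 1*(-23) = -5*2916 + 23 = -14580 + 23 = -14557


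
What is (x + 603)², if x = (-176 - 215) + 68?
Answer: 78400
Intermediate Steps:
x = -323 (x = -391 + 68 = -323)
(x + 603)² = (-323 + 603)² = 280² = 78400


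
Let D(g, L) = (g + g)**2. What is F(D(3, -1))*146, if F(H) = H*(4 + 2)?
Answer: 31536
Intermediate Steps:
D(g, L) = 4*g**2 (D(g, L) = (2*g)**2 = 4*g**2)
F(H) = 6*H (F(H) = H*6 = 6*H)
F(D(3, -1))*146 = (6*(4*3**2))*146 = (6*(4*9))*146 = (6*36)*146 = 216*146 = 31536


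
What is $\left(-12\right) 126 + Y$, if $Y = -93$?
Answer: $-1605$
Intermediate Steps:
$\left(-12\right) 126 + Y = \left(-12\right) 126 - 93 = -1512 - 93 = -1605$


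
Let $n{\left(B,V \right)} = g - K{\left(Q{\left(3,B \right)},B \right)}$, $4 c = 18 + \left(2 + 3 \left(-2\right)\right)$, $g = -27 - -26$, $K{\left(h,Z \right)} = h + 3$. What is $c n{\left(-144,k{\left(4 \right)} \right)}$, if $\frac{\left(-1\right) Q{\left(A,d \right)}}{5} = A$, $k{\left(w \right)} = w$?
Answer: $\frac{77}{2} \approx 38.5$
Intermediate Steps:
$Q{\left(A,d \right)} = - 5 A$
$K{\left(h,Z \right)} = 3 + h$
$g = -1$ ($g = -27 + 26 = -1$)
$c = \frac{7}{2}$ ($c = \frac{18 + \left(2 + 3 \left(-2\right)\right)}{4} = \frac{18 + \left(2 - 6\right)}{4} = \frac{18 - 4}{4} = \frac{1}{4} \cdot 14 = \frac{7}{2} \approx 3.5$)
$n{\left(B,V \right)} = 11$ ($n{\left(B,V \right)} = -1 - \left(3 - 15\right) = -1 - -12 = -1 + 12 = 11$)
$c n{\left(-144,k{\left(4 \right)} \right)} = \frac{7}{2} \cdot 11 = \frac{77}{2}$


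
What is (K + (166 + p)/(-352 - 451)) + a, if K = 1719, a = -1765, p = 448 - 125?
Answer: -37427/803 ≈ -46.609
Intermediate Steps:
p = 323
(K + (166 + p)/(-352 - 451)) + a = (1719 + (166 + 323)/(-352 - 451)) - 1765 = (1719 + 489/(-803)) - 1765 = (1719 + 489*(-1/803)) - 1765 = (1719 - 489/803) - 1765 = 1379868/803 - 1765 = -37427/803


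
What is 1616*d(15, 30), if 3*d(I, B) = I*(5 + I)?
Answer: 161600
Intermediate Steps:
d(I, B) = I*(5 + I)/3 (d(I, B) = (I*(5 + I))/3 = I*(5 + I)/3)
1616*d(15, 30) = 1616*((⅓)*15*(5 + 15)) = 1616*((⅓)*15*20) = 1616*100 = 161600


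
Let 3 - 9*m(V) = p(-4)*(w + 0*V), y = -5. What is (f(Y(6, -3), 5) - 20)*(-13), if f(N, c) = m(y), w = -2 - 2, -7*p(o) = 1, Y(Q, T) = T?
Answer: 16159/63 ≈ 256.49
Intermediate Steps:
p(o) = -⅐ (p(o) = -⅐*1 = -⅐)
w = -4
m(V) = 17/63 (m(V) = ⅓ - (-1)*(-4 + 0*V)/63 = ⅓ - (-1)*(-4 + 0)/63 = ⅓ - (-1)*(-4)/63 = ⅓ - ⅑*4/7 = ⅓ - 4/63 = 17/63)
f(N, c) = 17/63
(f(Y(6, -3), 5) - 20)*(-13) = (17/63 - 20)*(-13) = -1243/63*(-13) = 16159/63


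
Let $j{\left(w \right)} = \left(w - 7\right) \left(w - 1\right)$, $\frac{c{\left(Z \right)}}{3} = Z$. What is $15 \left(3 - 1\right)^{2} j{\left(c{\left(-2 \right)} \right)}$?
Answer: $5460$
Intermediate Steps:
$c{\left(Z \right)} = 3 Z$
$j{\left(w \right)} = \left(-1 + w\right) \left(-7 + w\right)$ ($j{\left(w \right)} = \left(-7 + w\right) \left(-1 + w\right) = \left(-1 + w\right) \left(-7 + w\right)$)
$15 \left(3 - 1\right)^{2} j{\left(c{\left(-2 \right)} \right)} = 15 \left(3 - 1\right)^{2} \left(7 + \left(3 \left(-2\right)\right)^{2} - 8 \cdot 3 \left(-2\right)\right) = 15 \cdot 2^{2} \left(7 + \left(-6\right)^{2} - -48\right) = 15 \cdot 4 \left(7 + 36 + 48\right) = 60 \cdot 91 = 5460$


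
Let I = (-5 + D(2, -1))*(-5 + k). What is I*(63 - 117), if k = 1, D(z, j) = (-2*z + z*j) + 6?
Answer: -1080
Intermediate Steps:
D(z, j) = 6 - 2*z + j*z (D(z, j) = (-2*z + j*z) + 6 = 6 - 2*z + j*z)
I = 20 (I = (-5 + (6 - 2*2 - 1*2))*(-5 + 1) = (-5 + (6 - 4 - 2))*(-4) = (-5 + 0)*(-4) = -5*(-4) = 20)
I*(63 - 117) = 20*(63 - 117) = 20*(-54) = -1080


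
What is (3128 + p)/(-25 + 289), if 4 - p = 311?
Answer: 2821/264 ≈ 10.686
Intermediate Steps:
p = -307 (p = 4 - 1*311 = 4 - 311 = -307)
(3128 + p)/(-25 + 289) = (3128 - 307)/(-25 + 289) = 2821/264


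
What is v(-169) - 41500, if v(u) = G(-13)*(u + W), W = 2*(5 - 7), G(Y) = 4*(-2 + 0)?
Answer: -40116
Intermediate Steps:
G(Y) = -8 (G(Y) = 4*(-2) = -8)
W = -4 (W = 2*(-2) = -4)
v(u) = 32 - 8*u (v(u) = -8*(u - 4) = -8*(-4 + u) = 32 - 8*u)
v(-169) - 41500 = (32 - 8*(-169)) - 41500 = (32 + 1352) - 41500 = 1384 - 41500 = -40116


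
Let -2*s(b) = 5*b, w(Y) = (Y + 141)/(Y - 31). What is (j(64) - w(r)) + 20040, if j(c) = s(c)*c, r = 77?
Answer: 225291/23 ≈ 9795.3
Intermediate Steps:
w(Y) = (141 + Y)/(-31 + Y)
s(b) = -5*b/2
j(c) = -5*c²/2 (j(c) = (-5*c/2)*c = -5*c²/2)
(j(64) - w(r)) + 20040 = (-5/2*64² - (141 + 77)/(-31 + 77)) + 20040 = (-5/2*4096 - 218/46) + 20040 = (-10240 - 218/46) + 20040 = (-10240 - 1*109/23) + 20040 = (-10240 - 109/23) + 20040 = -235629/23 + 20040 = 225291/23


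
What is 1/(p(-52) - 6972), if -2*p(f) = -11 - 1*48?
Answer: -2/13885 ≈ -0.00014404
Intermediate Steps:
p(f) = 59/2 (p(f) = -(-11 - 1*48)/2 = -(-11 - 48)/2 = -1/2*(-59) = 59/2)
1/(p(-52) - 6972) = 1/(59/2 - 6972) = 1/(-13885/2) = -2/13885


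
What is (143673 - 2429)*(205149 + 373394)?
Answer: 81715727492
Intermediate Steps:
(143673 - 2429)*(205149 + 373394) = 141244*578543 = 81715727492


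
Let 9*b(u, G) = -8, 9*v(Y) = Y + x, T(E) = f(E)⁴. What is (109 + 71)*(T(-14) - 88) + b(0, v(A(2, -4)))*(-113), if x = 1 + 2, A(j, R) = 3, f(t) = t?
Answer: 62092264/9 ≈ 6.8991e+6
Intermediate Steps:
x = 3
T(E) = E⁴
v(Y) = ⅓ + Y/9 (v(Y) = (Y + 3)/9 = (3 + Y)/9 = ⅓ + Y/9)
b(u, G) = -8/9 (b(u, G) = (⅑)*(-8) = -8/9)
(109 + 71)*(T(-14) - 88) + b(0, v(A(2, -4)))*(-113) = (109 + 71)*((-14)⁴ - 88) - 8/9*(-113) = 180*(38416 - 88) + 904/9 = 180*38328 + 904/9 = 6899040 + 904/9 = 62092264/9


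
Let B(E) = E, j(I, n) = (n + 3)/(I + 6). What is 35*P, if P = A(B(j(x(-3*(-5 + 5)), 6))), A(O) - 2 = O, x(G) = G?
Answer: 245/2 ≈ 122.50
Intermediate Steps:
j(I, n) = (3 + n)/(6 + I)
A(O) = 2 + O
P = 7/2 (P = 2 + (3 + 6)/(6 - 3*(-5 + 5)) = 2 + 9/(6 - 3*0) = 2 + 9/(6 + 0) = 2 + 9/6 = 2 + (⅙)*9 = 2 + 3/2 = 7/2 ≈ 3.5000)
35*P = 35*(7/2) = 245/2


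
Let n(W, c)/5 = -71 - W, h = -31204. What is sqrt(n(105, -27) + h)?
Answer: 2*I*sqrt(8021) ≈ 179.12*I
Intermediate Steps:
n(W, c) = -355 - 5*W (n(W, c) = 5*(-71 - W) = -355 - 5*W)
sqrt(n(105, -27) + h) = sqrt((-355 - 5*105) - 31204) = sqrt((-355 - 525) - 31204) = sqrt(-880 - 31204) = sqrt(-32084) = 2*I*sqrt(8021)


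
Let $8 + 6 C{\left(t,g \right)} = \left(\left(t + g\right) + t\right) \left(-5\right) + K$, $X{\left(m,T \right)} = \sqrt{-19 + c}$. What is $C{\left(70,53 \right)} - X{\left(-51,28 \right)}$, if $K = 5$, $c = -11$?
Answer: $- \frac{484}{3} - i \sqrt{30} \approx -161.33 - 5.4772 i$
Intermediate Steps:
$X{\left(m,T \right)} = i \sqrt{30}$ ($X{\left(m,T \right)} = \sqrt{-19 - 11} = \sqrt{-30} = i \sqrt{30}$)
$C{\left(t,g \right)} = - \frac{1}{2} - \frac{5 t}{3} - \frac{5 g}{6}$ ($C{\left(t,g \right)} = - \frac{4}{3} + \frac{\left(\left(t + g\right) + t\right) \left(-5\right) + 5}{6} = - \frac{4}{3} + \frac{\left(\left(g + t\right) + t\right) \left(-5\right) + 5}{6} = - \frac{4}{3} + \frac{\left(g + 2 t\right) \left(-5\right) + 5}{6} = - \frac{4}{3} + \frac{\left(- 10 t - 5 g\right) + 5}{6} = - \frac{4}{3} + \frac{5 - 10 t - 5 g}{6} = - \frac{4}{3} - \left(- \frac{5}{6} + \frac{5 t}{3} + \frac{5 g}{6}\right) = - \frac{1}{2} - \frac{5 t}{3} - \frac{5 g}{6}$)
$C{\left(70,53 \right)} - X{\left(-51,28 \right)} = \left(- \frac{1}{2} - \frac{350}{3} - \frac{265}{6}\right) - i \sqrt{30} = - \frac{484}{3} - i \sqrt{30}$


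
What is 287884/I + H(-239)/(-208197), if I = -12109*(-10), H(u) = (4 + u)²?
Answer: 26624694949/12605287365 ≈ 2.1122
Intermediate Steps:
I = 121090
287884/I + H(-239)/(-208197) = 287884/121090 + (4 - 239)²/(-208197) = 287884*(1/121090) + (-235)²*(-1/208197) = 143942/60545 + 55225*(-1/208197) = 143942/60545 - 55225/208197 = 26624694949/12605287365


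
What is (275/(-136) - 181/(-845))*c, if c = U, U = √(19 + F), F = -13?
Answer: -207759*√6/114920 ≈ -4.4283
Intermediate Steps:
U = √6 (U = √(19 - 13) = √6 ≈ 2.4495)
c = √6 ≈ 2.4495
(275/(-136) - 181/(-845))*c = (275/(-136) - 181/(-845))*√6 = (275*(-1/136) - 181*(-1/845))*√6 = (-275/136 + 181/845)*√6 = -207759*√6/114920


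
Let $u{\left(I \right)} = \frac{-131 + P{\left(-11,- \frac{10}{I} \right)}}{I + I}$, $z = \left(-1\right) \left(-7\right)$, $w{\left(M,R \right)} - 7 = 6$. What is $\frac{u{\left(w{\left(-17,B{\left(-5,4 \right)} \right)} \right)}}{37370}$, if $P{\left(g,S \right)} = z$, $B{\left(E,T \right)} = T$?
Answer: $- \frac{31}{242905} \approx -0.00012762$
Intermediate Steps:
$w{\left(M,R \right)} = 13$ ($w{\left(M,R \right)} = 7 + 6 = 13$)
$z = 7$
$P{\left(g,S \right)} = 7$
$u{\left(I \right)} = - \frac{62}{I}$ ($u{\left(I \right)} = \frac{-131 + 7}{I + I} = - \frac{124}{2 I} = - 124 \frac{1}{2 I} = - \frac{62}{I}$)
$\frac{u{\left(w{\left(-17,B{\left(-5,4 \right)} \right)} \right)}}{37370} = \frac{\left(-62\right) \frac{1}{13}}{37370} = \left(-62\right) \frac{1}{13} \cdot \frac{1}{37370} = \left(- \frac{62}{13}\right) \frac{1}{37370} = - \frac{31}{242905}$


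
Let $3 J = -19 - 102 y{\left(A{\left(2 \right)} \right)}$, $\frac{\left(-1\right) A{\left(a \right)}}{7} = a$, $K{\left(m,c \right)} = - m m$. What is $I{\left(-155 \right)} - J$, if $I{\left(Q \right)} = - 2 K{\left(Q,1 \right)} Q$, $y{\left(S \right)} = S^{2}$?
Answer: $- \frac{22323239}{3} \approx -7.4411 \cdot 10^{6}$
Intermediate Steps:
$K{\left(m,c \right)} = - m^{2}$
$A{\left(a \right)} = - 7 a$
$J = - \frac{20011}{3}$ ($J = \frac{-19 - 102 \left(\left(-7\right) 2\right)^{2}}{3} = \frac{-19 - 102 \left(-14\right)^{2}}{3} = \frac{-19 - 19992}{3} = \frac{1}{3} \left(-20011\right) = - \frac{20011}{3} \approx -6670.3$)
$I{\left(Q \right)} = 2 Q^{3}$ ($I{\left(Q \right)} = - 2 \left(- Q^{2}\right) Q = 2 Q^{2} Q = 2 Q^{3}$)
$I{\left(-155 \right)} - J = 2 \left(-155\right)^{3} - - \frac{20011}{3} = 2 \left(-3723875\right) + \frac{20011}{3} = -7447750 + \frac{20011}{3} = - \frac{22323239}{3}$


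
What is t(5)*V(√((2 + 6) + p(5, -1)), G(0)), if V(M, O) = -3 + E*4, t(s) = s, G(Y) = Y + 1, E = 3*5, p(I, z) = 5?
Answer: 285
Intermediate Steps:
E = 15
G(Y) = 1 + Y
V(M, O) = 57 (V(M, O) = -3 + 15*4 = -3 + 60 = 57)
t(5)*V(√((2 + 6) + p(5, -1)), G(0)) = 5*57 = 285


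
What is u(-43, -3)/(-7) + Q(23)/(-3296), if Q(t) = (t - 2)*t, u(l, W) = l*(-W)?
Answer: 421803/23072 ≈ 18.282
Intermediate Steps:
u(l, W) = -W*l
Q(t) = t*(-2 + t) (Q(t) = (-2 + t)*t = t*(-2 + t))
u(-43, -3)/(-7) + Q(23)/(-3296) = -1*(-3)*(-43)/(-7) + (23*(-2 + 23))/(-3296) = -129*(-⅐) + (23*21)*(-1/3296) = 129/7 + 483*(-1/3296) = 129/7 - 483/3296 = 421803/23072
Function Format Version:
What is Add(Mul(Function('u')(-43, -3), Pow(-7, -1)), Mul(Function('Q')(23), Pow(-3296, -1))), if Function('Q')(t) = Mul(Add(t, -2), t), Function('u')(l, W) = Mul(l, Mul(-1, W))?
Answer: Rational(421803, 23072) ≈ 18.282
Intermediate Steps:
Function('u')(l, W) = Mul(-1, W, l)
Function('Q')(t) = Mul(t, Add(-2, t)) (Function('Q')(t) = Mul(Add(-2, t), t) = Mul(t, Add(-2, t)))
Add(Mul(Function('u')(-43, -3), Pow(-7, -1)), Mul(Function('Q')(23), Pow(-3296, -1))) = Add(Mul(Mul(-1, -3, -43), Pow(-7, -1)), Mul(Mul(23, Add(-2, 23)), Pow(-3296, -1))) = Add(Mul(-129, Rational(-1, 7)), Mul(Mul(23, 21), Rational(-1, 3296))) = Add(Rational(129, 7), Mul(483, Rational(-1, 3296))) = Add(Rational(129, 7), Rational(-483, 3296)) = Rational(421803, 23072)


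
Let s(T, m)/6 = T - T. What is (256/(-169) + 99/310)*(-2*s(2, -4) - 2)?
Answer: 62629/26195 ≈ 2.3909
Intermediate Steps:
s(T, m) = 0 (s(T, m) = 6*(T - T) = 6*0 = 0)
(256/(-169) + 99/310)*(-2*s(2, -4) - 2) = (256/(-169) + 99/310)*(-2*0 - 2) = (256*(-1/169) + 99*(1/310))*(0 - 2) = (-256/169 + 99/310)*(-2) = -62629/52390*(-2) = 62629/26195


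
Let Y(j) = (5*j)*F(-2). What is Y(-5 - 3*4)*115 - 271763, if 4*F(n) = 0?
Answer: -271763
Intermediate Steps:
F(n) = 0 (F(n) = (¼)*0 = 0)
Y(j) = 0 (Y(j) = (5*j)*0 = 0)
Y(-5 - 3*4)*115 - 271763 = 0*115 - 271763 = 0 - 271763 = -271763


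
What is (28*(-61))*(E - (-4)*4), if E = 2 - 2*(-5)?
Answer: -47824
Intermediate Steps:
E = 12 (E = 2 + 10 = 12)
(28*(-61))*(E - (-4)*4) = (28*(-61))*(12 - (-4)*4) = -1708*(12 - 1*(-16)) = -1708*(12 + 16) = -1708*28 = -47824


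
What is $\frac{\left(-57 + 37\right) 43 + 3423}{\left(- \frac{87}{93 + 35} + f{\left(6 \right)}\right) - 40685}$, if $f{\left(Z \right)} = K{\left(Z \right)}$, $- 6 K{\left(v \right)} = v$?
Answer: $- \frac{29824}{473445} \approx -0.062994$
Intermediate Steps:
$K{\left(v \right)} = - \frac{v}{6}$
$f{\left(Z \right)} = - \frac{Z}{6}$
$\frac{\left(-57 + 37\right) 43 + 3423}{\left(- \frac{87}{93 + 35} + f{\left(6 \right)}\right) - 40685} = \frac{\left(-57 + 37\right) 43 + 3423}{\left(- \frac{87}{93 + 35} - 1\right) - 40685} = \frac{\left(-20\right) 43 + 3423}{\left(- \frac{87}{128} - 1\right) - 40685} = \frac{-860 + 3423}{\left(\left(-87\right) \frac{1}{128} - 1\right) - 40685} = \frac{2563}{\left(- \frac{87}{128} - 1\right) - 40685} = \frac{2563}{- \frac{215}{128} - 40685} = \frac{2563}{- \frac{5207895}{128}} = 2563 \left(- \frac{128}{5207895}\right) = - \frac{29824}{473445}$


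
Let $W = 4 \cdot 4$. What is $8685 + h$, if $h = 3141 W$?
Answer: $58941$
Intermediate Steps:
$W = 16$
$h = 50256$ ($h = 3141 \cdot 16 = 50256$)
$8685 + h = 8685 + 50256 = 58941$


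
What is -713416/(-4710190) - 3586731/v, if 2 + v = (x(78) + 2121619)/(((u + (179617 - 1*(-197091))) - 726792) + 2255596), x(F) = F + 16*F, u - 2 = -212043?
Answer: 14304906201170360471/2976833014715 ≈ 4.8054e+6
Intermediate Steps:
u = -212041 (u = 2 - 212043 = -212041)
x(F) = 17*F
v = -1263997/1693471 (v = -2 + (17*78 + 2121619)/(((-212041 + (179617 - 1*(-197091))) - 726792) + 2255596) = -2 + (1326 + 2121619)/(((-212041 + (179617 + 197091)) - 726792) + 2255596) = -2 + 2122945/(((-212041 + 376708) - 726792) + 2255596) = -2 + 2122945/((164667 - 726792) + 2255596) = -2 + 2122945/(-562125 + 2255596) = -2 + 2122945/1693471 = -1263997/1693471 ≈ -0.74639)
-713416/(-4710190) - 3586731/v = -713416/(-4710190) - 3586731/(-1263997/1693471) = -713416*(-1/4710190) - 3586731*(-1693471/1263997) = 356708/2355095 + 6074024933301/1263997 = 14304906201170360471/2976833014715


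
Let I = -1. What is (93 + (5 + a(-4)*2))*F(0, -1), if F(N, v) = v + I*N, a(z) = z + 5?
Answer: -100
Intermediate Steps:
a(z) = 5 + z
F(N, v) = v - N
(93 + (5 + a(-4)*2))*F(0, -1) = (93 + (5 + (5 - 4)*2))*(-1 - 1*0) = (93 + (5 + 1*2))*(-1 + 0) = (93 + (5 + 2))*(-1) = (93 + 7)*(-1) = 100*(-1) = -100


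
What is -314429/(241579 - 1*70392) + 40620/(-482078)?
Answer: -79266459701/41262743293 ≈ -1.9210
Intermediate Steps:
-314429/(241579 - 1*70392) + 40620/(-482078) = -314429/(241579 - 70392) + 40620*(-1/482078) = -314429/171187 - 20310/241039 = -79266459701/41262743293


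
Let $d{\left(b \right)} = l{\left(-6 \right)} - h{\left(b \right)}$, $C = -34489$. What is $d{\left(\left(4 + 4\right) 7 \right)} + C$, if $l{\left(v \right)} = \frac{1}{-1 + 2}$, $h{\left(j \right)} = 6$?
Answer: $-34494$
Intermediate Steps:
$l{\left(v \right)} = 1$ ($l{\left(v \right)} = 1^{-1} = 1$)
$d{\left(b \right)} = -5$ ($d{\left(b \right)} = 1 - 6 = -5$)
$d{\left(\left(4 + 4\right) 7 \right)} + C = -5 - 34489 = -34494$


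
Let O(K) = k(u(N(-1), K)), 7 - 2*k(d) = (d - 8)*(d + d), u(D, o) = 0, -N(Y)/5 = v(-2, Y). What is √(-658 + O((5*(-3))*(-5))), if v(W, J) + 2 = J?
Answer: I*√2618/2 ≈ 25.583*I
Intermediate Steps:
v(W, J) = -2 + J
N(Y) = 10 - 5*Y (N(Y) = -5*(-2 + Y) = 10 - 5*Y)
k(d) = 7/2 - d*(-8 + d) (k(d) = 7/2 - (d - 8)*(d + d)/2 = 7/2 - (-8 + d)*2*d/2 = 7/2 - d*(-8 + d))
O(K) = 7/2 (O(K) = 7/2 - 1*0² + 8*0 = 7/2 - 1*0 + 0 = 7/2 + 0 + 0 = 7/2)
√(-658 + O((5*(-3))*(-5))) = √(-658 + 7/2) = √(-1309/2) = I*√2618/2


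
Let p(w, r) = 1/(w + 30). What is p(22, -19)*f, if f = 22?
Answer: 11/26 ≈ 0.42308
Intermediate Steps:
p(w, r) = 1/(30 + w)
p(22, -19)*f = 22/(30 + 22) = 22/52 = (1/52)*22 = 11/26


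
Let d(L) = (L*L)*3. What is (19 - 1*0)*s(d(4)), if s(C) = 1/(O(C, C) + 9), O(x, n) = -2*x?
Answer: -19/87 ≈ -0.21839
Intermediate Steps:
d(L) = 3*L² (d(L) = L²*3 = 3*L²)
s(C) = 1/(9 - 2*C) (s(C) = 1/(-2*C + 9) = 1/(9 - 2*C))
(19 - 1*0)*s(d(4)) = (19 - 1*0)*(-1/(-9 + 2*(3*4²))) = (19 + 0)*(-1/(-9 + 2*(3*16))) = 19*(-1/(-9 + 2*48)) = 19*(-1/(-9 + 96)) = 19*(-1/87) = -19/87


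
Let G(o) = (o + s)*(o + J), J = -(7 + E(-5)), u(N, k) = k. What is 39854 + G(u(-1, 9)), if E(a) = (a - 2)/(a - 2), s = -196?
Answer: 39667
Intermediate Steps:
E(a) = 1 (E(a) = (-2 + a)/(-2 + a) = 1)
J = -8 (J = -(7 + 1) = -1*8 = -8)
G(o) = (-196 + o)*(-8 + o) (G(o) = (o - 196)*(o - 8) = (-196 + o)*(-8 + o))
39854 + G(u(-1, 9)) = 39854 + (1568 + 9**2 - 204*9) = 39854 + (1568 + 81 - 1836) = 39854 - 187 = 39667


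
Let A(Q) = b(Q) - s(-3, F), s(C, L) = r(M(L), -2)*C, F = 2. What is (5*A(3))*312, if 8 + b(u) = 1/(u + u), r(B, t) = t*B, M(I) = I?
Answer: -30940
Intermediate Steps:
r(B, t) = B*t
b(u) = -8 + 1/(2*u) (b(u) = -8 + 1/(u + u) = -8 + 1/(2*u))
s(C, L) = -2*C*L (s(C, L) = (L*(-2))*C = (-2*L)*C = -2*C*L)
A(Q) = -20 + 1/(2*Q) (A(Q) = (-8 + 1/(2*Q)) - (-2)*(-3)*2 = (-8 + 1/(2*Q)) - 1*12 = (-8 + 1/(2*Q)) - 12 = -20 + 1/(2*Q))
(5*A(3))*312 = (5*(-20 + (½)/3))*312 = (5*(-20 + (½)*(⅓)))*312 = (5*(-20 + ⅙))*312 = (5*(-119/6))*312 = -595/6*312 = -30940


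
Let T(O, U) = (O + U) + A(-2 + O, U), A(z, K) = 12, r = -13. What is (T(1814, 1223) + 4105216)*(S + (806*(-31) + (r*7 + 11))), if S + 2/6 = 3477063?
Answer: 42545151257350/3 ≈ 1.4182e+13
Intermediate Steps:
S = 10431188/3 (S = -1/3 + 3477063 = 10431188/3 ≈ 3.4771e+6)
T(O, U) = 12 + O + U (T(O, U) = (O + U) + 12 = 12 + O + U)
(T(1814, 1223) + 4105216)*(S + (806*(-31) + (r*7 + 11))) = ((12 + 1814 + 1223) + 4105216)*(10431188/3 + (806*(-31) + (-13*7 + 11))) = (3049 + 4105216)*(10431188/3 + (-24986 + (-91 + 11))) = 4108265*(10431188/3 + (-24986 - 80)) = 4108265*(10431188/3 - 25066) = 4108265*(10355990/3) = 42545151257350/3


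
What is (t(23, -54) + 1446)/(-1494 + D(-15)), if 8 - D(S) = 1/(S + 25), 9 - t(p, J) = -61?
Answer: -15160/14861 ≈ -1.0201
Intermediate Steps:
t(p, J) = 70 (t(p, J) = 9 - 1*(-61) = 9 + 61 = 70)
D(S) = 8 - 1/(25 + S) (D(S) = 8 - 1/(S + 25) = 8 - 1/(25 + S))
(t(23, -54) + 1446)/(-1494 + D(-15)) = (70 + 1446)/(-1494 + (199 + 8*(-15))/(25 - 15)) = 1516/(-1494 + (199 - 120)/10) = 1516/(-1494 + (⅒)*79) = 1516/(-1494 + 79/10) = 1516/(-14861/10) = 1516*(-10/14861) = -15160/14861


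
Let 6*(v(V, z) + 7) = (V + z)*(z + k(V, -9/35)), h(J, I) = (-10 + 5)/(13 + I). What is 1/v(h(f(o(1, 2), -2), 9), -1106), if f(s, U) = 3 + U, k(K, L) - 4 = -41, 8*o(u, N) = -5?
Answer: 44/9272089 ≈ 4.7454e-6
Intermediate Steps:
o(u, N) = -5/8 (o(u, N) = (1/8)*(-5) = -5/8)
k(K, L) = -37 (k(K, L) = 4 - 41 = -37)
h(J, I) = -5/(13 + I)
v(V, z) = -7 + (-37 + z)*(V + z)/6 (v(V, z) = -7 + ((V + z)*(z - 37))/6 = -7 + ((V + z)*(-37 + z))/6 = -7 + ((-37 + z)*(V + z))/6 = -7 + (-37 + z)*(V + z)/6)
1/v(h(f(o(1, 2), -2), 9), -1106) = 1/(-7 - (-185)/(6*(13 + 9)) - 37/6*(-1106) + (1/6)*(-1106)**2 + (1/6)*(-5/(13 + 9))*(-1106)) = 1/(-7 - (-185)/(6*22) + 20461/3 + (1/6)*1223236 + (1/6)*(-5/22)*(-1106)) = 1/(-7 - (-185)/(6*22) + 20461/3 + 611618/3 + (1/6)*(-5*1/22)*(-1106)) = 1/(-7 - 37/6*(-5/22) + 20461/3 + 611618/3 + (1/6)*(-5/22)*(-1106)) = 1/(-7 + 185/132 + 20461/3 + 611618/3 + 2765/66) = 1/(9272089/44) = 44/9272089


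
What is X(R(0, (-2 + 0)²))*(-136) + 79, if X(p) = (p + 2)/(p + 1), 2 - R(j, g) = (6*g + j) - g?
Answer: -49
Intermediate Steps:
R(j, g) = 2 - j - 5*g (R(j, g) = 2 - ((6*g + j) - g) = 2 - ((j + 6*g) - g) = 2 - (j + 5*g) = 2 + (-j - 5*g) = 2 - j - 5*g)
X(p) = (2 + p)/(1 + p)
X(R(0, (-2 + 0)²))*(-136) + 79 = ((2 + (2 - 1*0 - 5*(-2 + 0)²))/(1 + (2 - 1*0 - 5*(-2 + 0)²)))*(-136) + 79 = ((2 + (2 + 0 - 5*(-2)²))/(1 + (2 + 0 - 5*(-2)²)))*(-136) + 79 = ((2 + (2 + 0 - 5*4))/(1 + (2 + 0 - 5*4)))*(-136) + 79 = ((2 + (2 + 0 - 20))/(1 + (2 + 0 - 20)))*(-136) + 79 = ((2 - 18)/(1 - 18))*(-136) + 79 = (-16/(-17))*(-136) + 79 = -1/17*(-16)*(-136) + 79 = (16/17)*(-136) + 79 = -128 + 79 = -49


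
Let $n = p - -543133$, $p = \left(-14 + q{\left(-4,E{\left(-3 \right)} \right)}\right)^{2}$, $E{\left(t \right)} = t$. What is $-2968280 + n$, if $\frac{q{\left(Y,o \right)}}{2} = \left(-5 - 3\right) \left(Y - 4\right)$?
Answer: $-2412151$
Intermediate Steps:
$q{\left(Y,o \right)} = 64 - 16 Y$ ($q{\left(Y,o \right)} = 2 \left(-5 - 3\right) \left(Y - 4\right) = 2 \left(- 8 \left(-4 + Y\right)\right) = 2 \left(32 - 8 Y\right) = 64 - 16 Y$)
$p = 12996$ ($p = \left(-14 + \left(64 - -64\right)\right)^{2} = \left(-14 + \left(64 + 64\right)\right)^{2} = \left(-14 + 128\right)^{2} = 114^{2} = 12996$)
$n = 556129$ ($n = 12996 - -543133 = 12996 + 543133 = 556129$)
$-2968280 + n = -2968280 + 556129 = -2412151$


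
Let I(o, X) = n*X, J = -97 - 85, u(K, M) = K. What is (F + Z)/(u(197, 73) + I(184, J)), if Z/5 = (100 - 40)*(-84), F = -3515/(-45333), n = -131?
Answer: -1142388085/1089759987 ≈ -1.0483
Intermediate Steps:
J = -182
I(o, X) = -131*X
F = 3515/45333 (F = -3515*(-1/45333) = 3515/45333 ≈ 0.077537)
Z = -25200 (Z = 5*((100 - 40)*(-84)) = 5*(60*(-84)) = 5*(-5040) = -25200)
(F + Z)/(u(197, 73) + I(184, J)) = (3515/45333 - 25200)/(197 - 131*(-182)) = -1142388085/(45333*(197 + 23842)) = -1142388085/45333/24039 = -1142388085/45333*1/24039 = -1142388085/1089759987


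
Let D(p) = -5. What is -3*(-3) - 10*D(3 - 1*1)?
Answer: 59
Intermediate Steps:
-3*(-3) - 10*D(3 - 1*1) = -3*(-3) - 10*(-5) = 9 + 50 = 59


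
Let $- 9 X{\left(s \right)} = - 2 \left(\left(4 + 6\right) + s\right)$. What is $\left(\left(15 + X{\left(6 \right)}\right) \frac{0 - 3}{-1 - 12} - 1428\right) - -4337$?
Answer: $\frac{113618}{39} \approx 2913.3$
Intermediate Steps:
$X{\left(s \right)} = \frac{20}{9} + \frac{2 s}{9}$ ($X{\left(s \right)} = - \frac{\left(-2\right) \left(\left(4 + 6\right) + s\right)}{9} = - \frac{\left(-2\right) \left(10 + s\right)}{9} = - \frac{-20 - 2 s}{9} = \frac{20}{9} + \frac{2 s}{9}$)
$\left(\left(15 + X{\left(6 \right)}\right) \frac{0 - 3}{-1 - 12} - 1428\right) - -4337 = \left(\left(15 + \left(\frac{20}{9} + \frac{2}{9} \cdot 6\right)\right) \frac{0 - 3}{-1 - 12} - 1428\right) - -4337 = \left(\left(15 + \left(\frac{20}{9} + \frac{4}{3}\right)\right) \left(- \frac{3}{-13}\right) - 1428\right) + 4337 = \left(\left(15 + \frac{32}{9}\right) \left(\left(-3\right) \left(- \frac{1}{13}\right)\right) - 1428\right) + 4337 = \left(\frac{167}{9} \cdot \frac{3}{13} - 1428\right) + 4337 = \left(\frac{167}{39} - 1428\right) + 4337 = - \frac{55525}{39} + 4337 = \frac{113618}{39}$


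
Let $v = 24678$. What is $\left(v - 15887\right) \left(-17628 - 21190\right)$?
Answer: $-341249038$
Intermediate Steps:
$\left(v - 15887\right) \left(-17628 - 21190\right) = \left(24678 - 15887\right) \left(-17628 - 21190\right) = 8791 \left(-38818\right) = -341249038$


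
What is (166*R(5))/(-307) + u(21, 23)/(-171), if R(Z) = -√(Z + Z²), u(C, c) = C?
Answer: -7/57 + 166*√30/307 ≈ 2.8388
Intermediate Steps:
(166*R(5))/(-307) + u(21, 23)/(-171) = (166*(-√(5*(1 + 5))))/(-307) + 21/(-171) = (166*(-√(5*6)))*(-1/307) + 21*(-1/171) = (166*(-√30))*(-1/307) - 7/57 = -166*√30*(-1/307) - 7/57 = 166*√30/307 - 7/57 = -7/57 + 166*√30/307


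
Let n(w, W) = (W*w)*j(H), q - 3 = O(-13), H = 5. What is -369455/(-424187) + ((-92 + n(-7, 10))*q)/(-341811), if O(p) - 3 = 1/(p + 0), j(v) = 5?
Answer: 127394304571/144991782657 ≈ 0.87863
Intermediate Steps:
O(p) = 3 + 1/p (O(p) = 3 + 1/(p + 0) = 3 + 1/p)
q = 77/13 (q = 3 + (3 + 1/(-13)) = 3 + (3 - 1/13) = 3 + 38/13 = 77/13 ≈ 5.9231)
n(w, W) = 5*W*w (n(w, W) = (W*w)*5 = 5*W*w)
-369455/(-424187) + ((-92 + n(-7, 10))*q)/(-341811) = -369455/(-424187) + ((-92 + 5*10*(-7))*(77/13))/(-341811) = -369455*(-1/424187) + ((-92 - 350)*(77/13))*(-1/341811) = 369455/424187 - 442*77/13*(-1/341811) = 369455/424187 - 2618*(-1/341811) = 369455/424187 + 2618/341811 = 127394304571/144991782657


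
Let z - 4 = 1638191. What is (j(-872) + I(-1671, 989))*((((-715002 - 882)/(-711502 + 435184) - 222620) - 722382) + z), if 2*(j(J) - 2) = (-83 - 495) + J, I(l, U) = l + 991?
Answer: -44789002369829/46053 ≈ -9.7255e+8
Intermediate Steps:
I(l, U) = 991 + l
j(J) = -287 + J/2 (j(J) = 2 + ((-83 - 495) + J)/2 = 2 + (-578 + J)/2 = 2 + (-289 + J/2) = -287 + J/2)
z = 1638195 (z = 4 + 1638191 = 1638195)
(j(-872) + I(-1671, 989))*((((-715002 - 882)/(-711502 + 435184) - 222620) - 722382) + z) = ((-287 + (1/2)*(-872)) + (991 - 1671))*((((-715002 - 882)/(-711502 + 435184) - 222620) - 722382) + 1638195) = ((-287 - 436) - 680)*(((-715884/(-276318) - 222620) - 722382) + 1638195) = (-723 - 680)*(((-715884*(-1/276318) - 222620) - 722382) + 1638195) = -1403*(((119314/46053 - 222620) - 722382) + 1638195) = -1403*((-10252199546/46053 - 722382) + 1638195) = -1403*(-43520057792/46053 + 1638195) = -1403*31923736543/46053 = -44789002369829/46053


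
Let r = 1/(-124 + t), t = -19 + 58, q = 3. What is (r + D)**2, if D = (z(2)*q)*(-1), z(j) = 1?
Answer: 65536/7225 ≈ 9.0707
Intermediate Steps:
t = 39
r = -1/85 (r = 1/(-124 + 39) = 1/(-85) = -1/85 ≈ -0.011765)
D = -3 (D = (1*3)*(-1) = 3*(-1) = -3)
(r + D)**2 = (-1/85 - 3)**2 = (-256/85)**2 = 65536/7225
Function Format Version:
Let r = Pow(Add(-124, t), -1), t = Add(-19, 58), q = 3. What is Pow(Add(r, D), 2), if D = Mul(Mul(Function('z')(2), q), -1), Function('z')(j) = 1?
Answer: Rational(65536, 7225) ≈ 9.0707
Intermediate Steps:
t = 39
r = Rational(-1, 85) (r = Pow(Add(-124, 39), -1) = Pow(-85, -1) = Rational(-1, 85) ≈ -0.011765)
D = -3 (D = Mul(Mul(1, 3), -1) = Mul(3, -1) = -3)
Pow(Add(r, D), 2) = Pow(Add(Rational(-1, 85), -3), 2) = Pow(Rational(-256, 85), 2) = Rational(65536, 7225)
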